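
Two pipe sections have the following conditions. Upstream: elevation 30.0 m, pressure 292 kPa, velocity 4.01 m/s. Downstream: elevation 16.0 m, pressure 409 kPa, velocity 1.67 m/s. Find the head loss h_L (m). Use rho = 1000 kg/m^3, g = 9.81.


Total head at each section: H = z + p/(rho*g) + V^2/(2g).
H1 = 30.0 + 292*1000/(1000*9.81) + 4.01^2/(2*9.81)
   = 30.0 + 29.766 + 0.8196
   = 60.585 m.
H2 = 16.0 + 409*1000/(1000*9.81) + 1.67^2/(2*9.81)
   = 16.0 + 41.692 + 0.1421
   = 57.834 m.
h_L = H1 - H2 = 60.585 - 57.834 = 2.751 m.

2.751


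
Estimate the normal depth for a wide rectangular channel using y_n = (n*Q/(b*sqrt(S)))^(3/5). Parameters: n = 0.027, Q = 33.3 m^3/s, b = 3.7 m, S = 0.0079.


We use the wide-channel approximation y_n = (n*Q/(b*sqrt(S)))^(3/5).
sqrt(S) = sqrt(0.0079) = 0.088882.
Numerator: n*Q = 0.027 * 33.3 = 0.8991.
Denominator: b*sqrt(S) = 3.7 * 0.088882 = 0.328863.
arg = 2.734.
y_n = 2.734^(3/5) = 1.8284 m.

1.8284


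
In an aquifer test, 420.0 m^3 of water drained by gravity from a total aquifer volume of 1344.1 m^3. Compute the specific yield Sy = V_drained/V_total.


Specific yield Sy = Volume drained / Total volume.
Sy = 420.0 / 1344.1
   = 0.3125.

0.3125


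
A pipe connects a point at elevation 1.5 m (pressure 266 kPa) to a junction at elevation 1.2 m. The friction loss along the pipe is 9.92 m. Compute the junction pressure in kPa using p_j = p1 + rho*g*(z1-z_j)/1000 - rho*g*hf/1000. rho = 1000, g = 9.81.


Junction pressure: p_j = p1 + rho*g*(z1 - z_j)/1000 - rho*g*hf/1000.
Elevation term = 1000*9.81*(1.5 - 1.2)/1000 = 2.943 kPa.
Friction term = 1000*9.81*9.92/1000 = 97.315 kPa.
p_j = 266 + 2.943 - 97.315 = 171.63 kPa.

171.63


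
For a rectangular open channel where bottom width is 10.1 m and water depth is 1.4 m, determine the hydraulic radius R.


For a rectangular section:
Flow area A = b * y = 10.1 * 1.4 = 14.14 m^2.
Wetted perimeter P = b + 2y = 10.1 + 2*1.4 = 12.9 m.
Hydraulic radius R = A/P = 14.14 / 12.9 = 1.0961 m.

1.0961


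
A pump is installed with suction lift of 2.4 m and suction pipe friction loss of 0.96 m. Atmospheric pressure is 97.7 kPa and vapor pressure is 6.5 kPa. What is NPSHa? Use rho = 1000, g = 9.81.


NPSHa = p_atm/(rho*g) - z_s - hf_s - p_vap/(rho*g).
p_atm/(rho*g) = 97.7*1000 / (1000*9.81) = 9.959 m.
p_vap/(rho*g) = 6.5*1000 / (1000*9.81) = 0.663 m.
NPSHa = 9.959 - 2.4 - 0.96 - 0.663
      = 5.94 m.

5.94


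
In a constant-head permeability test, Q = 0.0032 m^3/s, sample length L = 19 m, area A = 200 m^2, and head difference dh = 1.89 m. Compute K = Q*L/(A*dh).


From K = Q*L / (A*dh):
Numerator: Q*L = 0.0032 * 19 = 0.0608.
Denominator: A*dh = 200 * 1.89 = 378.0.
K = 0.0608 / 378.0 = 0.000161 m/s.

0.000161


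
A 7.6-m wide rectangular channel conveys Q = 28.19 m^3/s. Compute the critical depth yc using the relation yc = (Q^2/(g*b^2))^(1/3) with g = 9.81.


Using yc = (Q^2 / (g * b^2))^(1/3):
Q^2 = 28.19^2 = 794.68.
g * b^2 = 9.81 * 7.6^2 = 9.81 * 57.76 = 566.63.
Q^2 / (g*b^2) = 794.68 / 566.63 = 1.4025.
yc = 1.4025^(1/3) = 1.1193 m.

1.1193


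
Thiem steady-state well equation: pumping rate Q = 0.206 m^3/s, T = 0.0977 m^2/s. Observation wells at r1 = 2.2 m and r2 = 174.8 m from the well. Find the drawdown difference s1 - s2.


Thiem equation: s1 - s2 = Q/(2*pi*T) * ln(r2/r1).
ln(r2/r1) = ln(174.8/2.2) = 4.3752.
Q/(2*pi*T) = 0.206 / (2*pi*0.0977) = 0.206 / 0.6139 = 0.3356.
s1 - s2 = 0.3356 * 4.3752 = 1.4682 m.

1.4682


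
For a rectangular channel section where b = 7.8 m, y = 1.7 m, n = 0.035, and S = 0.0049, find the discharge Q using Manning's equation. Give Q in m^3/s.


For a rectangular channel, the cross-sectional area A = b * y = 7.8 * 1.7 = 13.26 m^2.
The wetted perimeter P = b + 2y = 7.8 + 2*1.7 = 11.2 m.
Hydraulic radius R = A/P = 13.26/11.2 = 1.1839 m.
Velocity V = (1/n)*R^(2/3)*S^(1/2) = (1/0.035)*1.1839^(2/3)*0.0049^(1/2) = 2.2383 m/s.
Discharge Q = A * V = 13.26 * 2.2383 = 29.68 m^3/s.

29.68


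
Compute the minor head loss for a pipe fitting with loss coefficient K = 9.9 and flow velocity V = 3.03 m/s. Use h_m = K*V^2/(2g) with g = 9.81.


Minor loss formula: h_m = K * V^2/(2g).
V^2 = 3.03^2 = 9.1809.
V^2/(2g) = 9.1809 / 19.62 = 0.4679 m.
h_m = 9.9 * 0.4679 = 4.6326 m.

4.6326


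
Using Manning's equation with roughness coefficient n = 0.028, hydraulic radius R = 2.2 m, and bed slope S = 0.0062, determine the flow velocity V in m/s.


Manning's equation gives V = (1/n) * R^(2/3) * S^(1/2).
First, compute R^(2/3) = 2.2^(2/3) = 1.6915.
Next, S^(1/2) = 0.0062^(1/2) = 0.07874.
Then 1/n = 1/0.028 = 35.71.
V = 35.71 * 1.6915 * 0.07874 = 4.7569 m/s.

4.7569


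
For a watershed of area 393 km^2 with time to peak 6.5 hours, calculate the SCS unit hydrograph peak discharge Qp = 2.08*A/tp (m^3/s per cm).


SCS formula: Qp = 2.08 * A / tp.
Qp = 2.08 * 393 / 6.5
   = 817.44 / 6.5
   = 125.76 m^3/s per cm.

125.76


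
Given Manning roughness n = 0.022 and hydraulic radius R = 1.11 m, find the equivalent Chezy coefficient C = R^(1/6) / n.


The Chezy coefficient relates to Manning's n through C = R^(1/6) / n.
R^(1/6) = 1.11^(1/6) = 1.017545.
C = 1.017545 / 0.022 = 46.25 m^(1/2)/s.

46.25


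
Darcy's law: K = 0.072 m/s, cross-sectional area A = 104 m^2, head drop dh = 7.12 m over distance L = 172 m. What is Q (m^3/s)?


Darcy's law: Q = K * A * i, where i = dh/L.
Hydraulic gradient i = 7.12 / 172 = 0.041395.
Q = 0.072 * 104 * 0.041395
  = 0.31 m^3/s.

0.31


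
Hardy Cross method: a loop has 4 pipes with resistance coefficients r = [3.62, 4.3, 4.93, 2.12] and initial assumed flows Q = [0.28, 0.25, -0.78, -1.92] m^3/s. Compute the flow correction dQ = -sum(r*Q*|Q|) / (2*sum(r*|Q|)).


Numerator terms (r*Q*|Q|): 3.62*0.28*|0.28| = 0.2838; 4.3*0.25*|0.25| = 0.2687; 4.93*-0.78*|-0.78| = -2.9994; 2.12*-1.92*|-1.92| = -7.8152.
Sum of numerator = -10.262.
Denominator terms (r*|Q|): 3.62*|0.28| = 1.0136; 4.3*|0.25| = 1.075; 4.93*|-0.78| = 3.8454; 2.12*|-1.92| = 4.0704.
2 * sum of denominator = 2 * 10.0044 = 20.0088.
dQ = --10.262 / 20.0088 = 0.5129 m^3/s.

0.5129


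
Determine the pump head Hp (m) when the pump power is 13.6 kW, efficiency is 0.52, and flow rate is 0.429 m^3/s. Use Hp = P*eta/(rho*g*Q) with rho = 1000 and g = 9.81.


Pump head formula: Hp = P * eta / (rho * g * Q).
Numerator: P * eta = 13.6 * 1000 * 0.52 = 7072.0 W.
Denominator: rho * g * Q = 1000 * 9.81 * 0.429 = 4208.49.
Hp = 7072.0 / 4208.49 = 1.68 m.

1.68


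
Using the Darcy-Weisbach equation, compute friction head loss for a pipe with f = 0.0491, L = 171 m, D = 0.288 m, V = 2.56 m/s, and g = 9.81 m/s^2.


Darcy-Weisbach equation: h_f = f * (L/D) * V^2/(2g).
f * L/D = 0.0491 * 171/0.288 = 29.1531.
V^2/(2g) = 2.56^2 / (2*9.81) = 6.5536 / 19.62 = 0.334 m.
h_f = 29.1531 * 0.334 = 9.738 m.

9.738


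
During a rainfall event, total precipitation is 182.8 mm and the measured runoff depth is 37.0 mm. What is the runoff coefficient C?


The runoff coefficient C = runoff depth / rainfall depth.
C = 37.0 / 182.8
  = 0.2024.

0.2024


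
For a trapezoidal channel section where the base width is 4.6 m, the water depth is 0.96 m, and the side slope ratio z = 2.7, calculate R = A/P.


For a trapezoidal section with side slope z:
A = (b + z*y)*y = (4.6 + 2.7*0.96)*0.96 = 6.904 m^2.
P = b + 2*y*sqrt(1 + z^2) = 4.6 + 2*0.96*sqrt(1 + 2.7^2) = 10.128 m.
R = A/P = 6.904 / 10.128 = 0.6817 m.

0.6817


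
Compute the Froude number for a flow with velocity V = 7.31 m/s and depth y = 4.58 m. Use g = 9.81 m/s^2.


The Froude number is defined as Fr = V / sqrt(g*y).
g*y = 9.81 * 4.58 = 44.9298.
sqrt(g*y) = sqrt(44.9298) = 6.703.
Fr = 7.31 / 6.703 = 1.0906.

1.0906


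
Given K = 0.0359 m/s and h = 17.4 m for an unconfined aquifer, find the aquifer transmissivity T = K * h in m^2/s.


Transmissivity is defined as T = K * h.
T = 0.0359 * 17.4
  = 0.6247 m^2/s.

0.6247


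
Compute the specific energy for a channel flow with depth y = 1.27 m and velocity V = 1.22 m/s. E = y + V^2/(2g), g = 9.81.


Specific energy E = y + V^2/(2g).
Velocity head = V^2/(2g) = 1.22^2 / (2*9.81) = 1.4884 / 19.62 = 0.0759 m.
E = 1.27 + 0.0759 = 1.3459 m.

1.3459


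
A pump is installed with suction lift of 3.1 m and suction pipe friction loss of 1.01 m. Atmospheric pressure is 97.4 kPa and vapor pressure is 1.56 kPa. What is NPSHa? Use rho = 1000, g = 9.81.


NPSHa = p_atm/(rho*g) - z_s - hf_s - p_vap/(rho*g).
p_atm/(rho*g) = 97.4*1000 / (1000*9.81) = 9.929 m.
p_vap/(rho*g) = 1.56*1000 / (1000*9.81) = 0.159 m.
NPSHa = 9.929 - 3.1 - 1.01 - 0.159
      = 5.66 m.

5.66


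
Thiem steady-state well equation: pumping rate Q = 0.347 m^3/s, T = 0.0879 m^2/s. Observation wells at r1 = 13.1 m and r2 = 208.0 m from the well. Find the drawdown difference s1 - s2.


Thiem equation: s1 - s2 = Q/(2*pi*T) * ln(r2/r1).
ln(r2/r1) = ln(208.0/13.1) = 2.7649.
Q/(2*pi*T) = 0.347 / (2*pi*0.0879) = 0.347 / 0.5523 = 0.6283.
s1 - s2 = 0.6283 * 2.7649 = 1.7372 m.

1.7372


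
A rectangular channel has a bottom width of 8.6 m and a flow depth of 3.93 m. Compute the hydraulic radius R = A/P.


For a rectangular section:
Flow area A = b * y = 8.6 * 3.93 = 33.8 m^2.
Wetted perimeter P = b + 2y = 8.6 + 2*3.93 = 16.46 m.
Hydraulic radius R = A/P = 33.8 / 16.46 = 2.0533 m.

2.0533


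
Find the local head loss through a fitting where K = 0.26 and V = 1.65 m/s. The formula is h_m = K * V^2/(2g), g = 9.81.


Minor loss formula: h_m = K * V^2/(2g).
V^2 = 1.65^2 = 2.7225.
V^2/(2g) = 2.7225 / 19.62 = 0.1388 m.
h_m = 0.26 * 0.1388 = 0.0361 m.

0.0361


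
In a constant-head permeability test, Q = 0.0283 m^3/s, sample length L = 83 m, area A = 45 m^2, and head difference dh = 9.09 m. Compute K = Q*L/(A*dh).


From K = Q*L / (A*dh):
Numerator: Q*L = 0.0283 * 83 = 2.3489.
Denominator: A*dh = 45 * 9.09 = 409.05.
K = 2.3489 / 409.05 = 0.005742 m/s.

0.005742


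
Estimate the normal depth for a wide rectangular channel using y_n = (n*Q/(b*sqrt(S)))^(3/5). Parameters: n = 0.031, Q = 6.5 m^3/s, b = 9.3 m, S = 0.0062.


We use the wide-channel approximation y_n = (n*Q/(b*sqrt(S)))^(3/5).
sqrt(S) = sqrt(0.0062) = 0.07874.
Numerator: n*Q = 0.031 * 6.5 = 0.2015.
Denominator: b*sqrt(S) = 9.3 * 0.07874 = 0.732282.
arg = 0.2752.
y_n = 0.2752^(3/5) = 0.4611 m.

0.4611


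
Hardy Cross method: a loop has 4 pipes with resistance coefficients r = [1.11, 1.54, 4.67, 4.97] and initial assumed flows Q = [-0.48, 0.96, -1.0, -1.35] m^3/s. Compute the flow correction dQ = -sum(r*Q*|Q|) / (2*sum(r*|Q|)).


Numerator terms (r*Q*|Q|): 1.11*-0.48*|-0.48| = -0.2557; 1.54*0.96*|0.96| = 1.4193; 4.67*-1.0*|-1.0| = -4.67; 4.97*-1.35*|-1.35| = -9.0578.
Sum of numerator = -12.5643.
Denominator terms (r*|Q|): 1.11*|-0.48| = 0.5328; 1.54*|0.96| = 1.4784; 4.67*|-1.0| = 4.67; 4.97*|-1.35| = 6.7095.
2 * sum of denominator = 2 * 13.3907 = 26.7814.
dQ = --12.5643 / 26.7814 = 0.4691 m^3/s.

0.4691


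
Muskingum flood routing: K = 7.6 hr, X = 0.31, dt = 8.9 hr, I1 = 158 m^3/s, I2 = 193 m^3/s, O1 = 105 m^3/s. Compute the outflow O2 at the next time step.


Muskingum coefficients:
denom = 2*K*(1-X) + dt = 2*7.6*(1-0.31) + 8.9 = 19.388.
C0 = (dt - 2*K*X)/denom = (8.9 - 2*7.6*0.31)/19.388 = 0.216.
C1 = (dt + 2*K*X)/denom = (8.9 + 2*7.6*0.31)/19.388 = 0.7021.
C2 = (2*K*(1-X) - dt)/denom = 0.0819.
O2 = C0*I2 + C1*I1 + C2*O1
   = 0.216*193 + 0.7021*158 + 0.0819*105
   = 161.22 m^3/s.

161.22


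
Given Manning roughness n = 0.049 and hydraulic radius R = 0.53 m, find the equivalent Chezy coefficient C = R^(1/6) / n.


The Chezy coefficient relates to Manning's n through C = R^(1/6) / n.
R^(1/6) = 0.53^(1/6) = 0.899593.
C = 0.899593 / 0.049 = 18.36 m^(1/2)/s.

18.36


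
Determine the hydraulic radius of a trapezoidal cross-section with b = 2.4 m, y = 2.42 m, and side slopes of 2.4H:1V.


For a trapezoidal section with side slope z:
A = (b + z*y)*y = (2.4 + 2.4*2.42)*2.42 = 19.863 m^2.
P = b + 2*y*sqrt(1 + z^2) = 2.4 + 2*2.42*sqrt(1 + 2.4^2) = 14.984 m.
R = A/P = 19.863 / 14.984 = 1.3256 m.

1.3256


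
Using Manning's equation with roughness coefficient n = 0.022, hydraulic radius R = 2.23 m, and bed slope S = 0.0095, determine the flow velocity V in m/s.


Manning's equation gives V = (1/n) * R^(2/3) * S^(1/2).
First, compute R^(2/3) = 2.23^(2/3) = 1.7069.
Next, S^(1/2) = 0.0095^(1/2) = 0.097468.
Then 1/n = 1/0.022 = 45.45.
V = 45.45 * 1.7069 * 0.097468 = 7.5621 m/s.

7.5621


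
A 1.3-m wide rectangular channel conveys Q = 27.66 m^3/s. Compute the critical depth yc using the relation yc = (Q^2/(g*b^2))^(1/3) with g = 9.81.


Using yc = (Q^2 / (g * b^2))^(1/3):
Q^2 = 27.66^2 = 765.08.
g * b^2 = 9.81 * 1.3^2 = 9.81 * 1.69 = 16.58.
Q^2 / (g*b^2) = 765.08 / 16.58 = 46.1448.
yc = 46.1448^(1/3) = 3.5869 m.

3.5869


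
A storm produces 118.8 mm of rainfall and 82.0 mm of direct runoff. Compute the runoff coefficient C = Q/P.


The runoff coefficient C = runoff depth / rainfall depth.
C = 82.0 / 118.8
  = 0.6902.

0.6902


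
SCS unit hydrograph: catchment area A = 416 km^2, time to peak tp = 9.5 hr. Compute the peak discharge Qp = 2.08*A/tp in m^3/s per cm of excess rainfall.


SCS formula: Qp = 2.08 * A / tp.
Qp = 2.08 * 416 / 9.5
   = 865.28 / 9.5
   = 91.08 m^3/s per cm.

91.08


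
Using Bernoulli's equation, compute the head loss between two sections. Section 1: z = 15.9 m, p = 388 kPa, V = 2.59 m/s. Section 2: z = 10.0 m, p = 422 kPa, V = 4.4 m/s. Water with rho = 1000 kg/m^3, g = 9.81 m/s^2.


Total head at each section: H = z + p/(rho*g) + V^2/(2g).
H1 = 15.9 + 388*1000/(1000*9.81) + 2.59^2/(2*9.81)
   = 15.9 + 39.551 + 0.3419
   = 55.793 m.
H2 = 10.0 + 422*1000/(1000*9.81) + 4.4^2/(2*9.81)
   = 10.0 + 43.017 + 0.9867
   = 54.004 m.
h_L = H1 - H2 = 55.793 - 54.004 = 1.789 m.

1.789


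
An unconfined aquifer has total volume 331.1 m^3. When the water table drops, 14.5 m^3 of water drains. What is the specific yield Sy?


Specific yield Sy = Volume drained / Total volume.
Sy = 14.5 / 331.1
   = 0.0438.

0.0438


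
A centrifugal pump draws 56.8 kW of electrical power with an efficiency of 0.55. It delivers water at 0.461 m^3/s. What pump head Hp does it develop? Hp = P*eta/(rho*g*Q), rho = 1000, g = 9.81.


Pump head formula: Hp = P * eta / (rho * g * Q).
Numerator: P * eta = 56.8 * 1000 * 0.55 = 31240.0 W.
Denominator: rho * g * Q = 1000 * 9.81 * 0.461 = 4522.41.
Hp = 31240.0 / 4522.41 = 6.91 m.

6.91


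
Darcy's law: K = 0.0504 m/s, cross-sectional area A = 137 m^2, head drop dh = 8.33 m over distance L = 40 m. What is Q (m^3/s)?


Darcy's law: Q = K * A * i, where i = dh/L.
Hydraulic gradient i = 8.33 / 40 = 0.20825.
Q = 0.0504 * 137 * 0.20825
  = 1.4379 m^3/s.

1.4379


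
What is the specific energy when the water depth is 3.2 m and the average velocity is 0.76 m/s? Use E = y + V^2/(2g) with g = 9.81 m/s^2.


Specific energy E = y + V^2/(2g).
Velocity head = V^2/(2g) = 0.76^2 / (2*9.81) = 0.5776 / 19.62 = 0.0294 m.
E = 3.2 + 0.0294 = 3.2294 m.

3.2294


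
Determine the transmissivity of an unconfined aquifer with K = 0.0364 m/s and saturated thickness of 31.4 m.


Transmissivity is defined as T = K * h.
T = 0.0364 * 31.4
  = 1.143 m^2/s.

1.143


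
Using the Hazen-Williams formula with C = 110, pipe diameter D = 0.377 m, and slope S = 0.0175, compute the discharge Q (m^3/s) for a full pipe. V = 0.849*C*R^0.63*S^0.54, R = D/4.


For a full circular pipe, R = D/4 = 0.377/4 = 0.0943 m.
V = 0.849 * 110 * 0.0943^0.63 * 0.0175^0.54
  = 0.849 * 110 * 0.225838 * 0.112523
  = 2.3732 m/s.
Pipe area A = pi*D^2/4 = pi*0.377^2/4 = 0.1116 m^2.
Q = A * V = 0.1116 * 2.3732 = 0.2649 m^3/s.

0.2649


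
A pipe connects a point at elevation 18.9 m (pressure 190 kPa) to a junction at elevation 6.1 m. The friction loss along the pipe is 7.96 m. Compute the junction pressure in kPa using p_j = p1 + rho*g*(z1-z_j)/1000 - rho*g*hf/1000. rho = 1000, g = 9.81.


Junction pressure: p_j = p1 + rho*g*(z1 - z_j)/1000 - rho*g*hf/1000.
Elevation term = 1000*9.81*(18.9 - 6.1)/1000 = 125.568 kPa.
Friction term = 1000*9.81*7.96/1000 = 78.088 kPa.
p_j = 190 + 125.568 - 78.088 = 237.48 kPa.

237.48


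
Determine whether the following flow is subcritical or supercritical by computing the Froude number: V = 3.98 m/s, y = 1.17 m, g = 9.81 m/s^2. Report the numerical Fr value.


The Froude number is defined as Fr = V / sqrt(g*y).
g*y = 9.81 * 1.17 = 11.4777.
sqrt(g*y) = sqrt(11.4777) = 3.3879.
Fr = 3.98 / 3.3879 = 1.1748.
Since Fr > 1, the flow is supercritical.

1.1748


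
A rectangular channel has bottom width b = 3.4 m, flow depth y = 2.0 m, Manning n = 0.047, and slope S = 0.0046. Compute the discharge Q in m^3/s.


For a rectangular channel, the cross-sectional area A = b * y = 3.4 * 2.0 = 6.8 m^2.
The wetted perimeter P = b + 2y = 3.4 + 2*2.0 = 7.4 m.
Hydraulic radius R = A/P = 6.8/7.4 = 0.9189 m.
Velocity V = (1/n)*R^(2/3)*S^(1/2) = (1/0.047)*0.9189^(2/3)*0.0046^(1/2) = 1.364 m/s.
Discharge Q = A * V = 6.8 * 1.364 = 9.275 m^3/s.

9.275


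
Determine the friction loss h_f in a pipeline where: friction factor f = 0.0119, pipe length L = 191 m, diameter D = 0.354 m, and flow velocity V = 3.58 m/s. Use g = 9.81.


Darcy-Weisbach equation: h_f = f * (L/D) * V^2/(2g).
f * L/D = 0.0119 * 191/0.354 = 6.4206.
V^2/(2g) = 3.58^2 / (2*9.81) = 12.8164 / 19.62 = 0.6532 m.
h_f = 6.4206 * 0.6532 = 4.194 m.

4.194


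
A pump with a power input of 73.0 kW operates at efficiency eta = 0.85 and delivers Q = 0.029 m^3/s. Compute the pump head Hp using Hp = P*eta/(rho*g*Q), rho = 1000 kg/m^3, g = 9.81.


Pump head formula: Hp = P * eta / (rho * g * Q).
Numerator: P * eta = 73.0 * 1000 * 0.85 = 62050.0 W.
Denominator: rho * g * Q = 1000 * 9.81 * 0.029 = 284.49.
Hp = 62050.0 / 284.49 = 218.11 m.

218.11


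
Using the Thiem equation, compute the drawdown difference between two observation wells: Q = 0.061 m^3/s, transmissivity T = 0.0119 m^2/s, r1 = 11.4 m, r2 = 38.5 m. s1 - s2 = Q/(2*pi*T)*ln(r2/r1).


Thiem equation: s1 - s2 = Q/(2*pi*T) * ln(r2/r1).
ln(r2/r1) = ln(38.5/11.4) = 1.217.
Q/(2*pi*T) = 0.061 / (2*pi*0.0119) = 0.061 / 0.0748 = 0.8158.
s1 - s2 = 0.8158 * 1.217 = 0.9929 m.

0.9929


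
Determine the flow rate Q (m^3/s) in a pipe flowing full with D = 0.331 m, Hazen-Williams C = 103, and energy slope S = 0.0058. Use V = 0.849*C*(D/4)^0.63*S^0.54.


For a full circular pipe, R = D/4 = 0.331/4 = 0.0828 m.
V = 0.849 * 103 * 0.0828^0.63 * 0.0058^0.54
  = 0.849 * 103 * 0.208063 * 0.06198
  = 1.1277 m/s.
Pipe area A = pi*D^2/4 = pi*0.331^2/4 = 0.086 m^2.
Q = A * V = 0.086 * 1.1277 = 0.097 m^3/s.

0.097


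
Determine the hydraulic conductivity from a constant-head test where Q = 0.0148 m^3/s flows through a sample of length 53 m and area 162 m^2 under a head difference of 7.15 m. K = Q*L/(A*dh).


From K = Q*L / (A*dh):
Numerator: Q*L = 0.0148 * 53 = 0.7844.
Denominator: A*dh = 162 * 7.15 = 1158.3.
K = 0.7844 / 1158.3 = 0.000677 m/s.

0.000677


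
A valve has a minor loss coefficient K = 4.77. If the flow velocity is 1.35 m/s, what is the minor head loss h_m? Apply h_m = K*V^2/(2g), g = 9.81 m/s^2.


Minor loss formula: h_m = K * V^2/(2g).
V^2 = 1.35^2 = 1.8225.
V^2/(2g) = 1.8225 / 19.62 = 0.0929 m.
h_m = 4.77 * 0.0929 = 0.4431 m.

0.4431


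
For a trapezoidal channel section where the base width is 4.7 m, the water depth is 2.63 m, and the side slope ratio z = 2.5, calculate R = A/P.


For a trapezoidal section with side slope z:
A = (b + z*y)*y = (4.7 + 2.5*2.63)*2.63 = 29.653 m^2.
P = b + 2*y*sqrt(1 + z^2) = 4.7 + 2*2.63*sqrt(1 + 2.5^2) = 18.863 m.
R = A/P = 29.653 / 18.863 = 1.572 m.

1.572


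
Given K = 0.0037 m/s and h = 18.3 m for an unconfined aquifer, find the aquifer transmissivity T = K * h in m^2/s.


Transmissivity is defined as T = K * h.
T = 0.0037 * 18.3
  = 0.0677 m^2/s.

0.0677


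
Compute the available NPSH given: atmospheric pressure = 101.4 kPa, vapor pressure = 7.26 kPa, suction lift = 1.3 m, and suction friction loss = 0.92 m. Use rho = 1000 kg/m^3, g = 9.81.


NPSHa = p_atm/(rho*g) - z_s - hf_s - p_vap/(rho*g).
p_atm/(rho*g) = 101.4*1000 / (1000*9.81) = 10.336 m.
p_vap/(rho*g) = 7.26*1000 / (1000*9.81) = 0.74 m.
NPSHa = 10.336 - 1.3 - 0.92 - 0.74
      = 7.38 m.

7.38


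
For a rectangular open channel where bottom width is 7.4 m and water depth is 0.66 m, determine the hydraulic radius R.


For a rectangular section:
Flow area A = b * y = 7.4 * 0.66 = 4.88 m^2.
Wetted perimeter P = b + 2y = 7.4 + 2*0.66 = 8.72 m.
Hydraulic radius R = A/P = 4.88 / 8.72 = 0.5601 m.

0.5601


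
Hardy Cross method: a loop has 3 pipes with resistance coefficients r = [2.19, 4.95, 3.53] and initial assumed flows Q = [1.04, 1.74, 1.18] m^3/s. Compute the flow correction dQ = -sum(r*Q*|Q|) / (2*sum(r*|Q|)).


Numerator terms (r*Q*|Q|): 2.19*1.04*|1.04| = 2.3687; 4.95*1.74*|1.74| = 14.9866; 3.53*1.18*|1.18| = 4.9152.
Sum of numerator = 22.2705.
Denominator terms (r*|Q|): 2.19*|1.04| = 2.2776; 4.95*|1.74| = 8.613; 3.53*|1.18| = 4.1654.
2 * sum of denominator = 2 * 15.056 = 30.112.
dQ = -22.2705 / 30.112 = -0.7396 m^3/s.

-0.7396


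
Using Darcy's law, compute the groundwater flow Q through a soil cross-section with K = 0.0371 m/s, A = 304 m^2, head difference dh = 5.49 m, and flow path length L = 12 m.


Darcy's law: Q = K * A * i, where i = dh/L.
Hydraulic gradient i = 5.49 / 12 = 0.4575.
Q = 0.0371 * 304 * 0.4575
  = 5.1599 m^3/s.

5.1599


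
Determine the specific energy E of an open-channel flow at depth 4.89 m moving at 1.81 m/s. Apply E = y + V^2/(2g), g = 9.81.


Specific energy E = y + V^2/(2g).
Velocity head = V^2/(2g) = 1.81^2 / (2*9.81) = 3.2761 / 19.62 = 0.167 m.
E = 4.89 + 0.167 = 5.057 m.

5.057


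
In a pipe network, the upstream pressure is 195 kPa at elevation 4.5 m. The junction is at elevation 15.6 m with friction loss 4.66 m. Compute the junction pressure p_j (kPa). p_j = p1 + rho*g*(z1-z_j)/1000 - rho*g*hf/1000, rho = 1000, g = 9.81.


Junction pressure: p_j = p1 + rho*g*(z1 - z_j)/1000 - rho*g*hf/1000.
Elevation term = 1000*9.81*(4.5 - 15.6)/1000 = -108.891 kPa.
Friction term = 1000*9.81*4.66/1000 = 45.715 kPa.
p_j = 195 + -108.891 - 45.715 = 40.39 kPa.

40.39


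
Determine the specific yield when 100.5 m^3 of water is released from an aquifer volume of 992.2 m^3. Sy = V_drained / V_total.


Specific yield Sy = Volume drained / Total volume.
Sy = 100.5 / 992.2
   = 0.1013.

0.1013


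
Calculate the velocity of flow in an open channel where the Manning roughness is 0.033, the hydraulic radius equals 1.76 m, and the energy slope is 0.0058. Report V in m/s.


Manning's equation gives V = (1/n) * R^(2/3) * S^(1/2).
First, compute R^(2/3) = 1.76^(2/3) = 1.4577.
Next, S^(1/2) = 0.0058^(1/2) = 0.076158.
Then 1/n = 1/0.033 = 30.3.
V = 30.3 * 1.4577 * 0.076158 = 3.3641 m/s.

3.3641


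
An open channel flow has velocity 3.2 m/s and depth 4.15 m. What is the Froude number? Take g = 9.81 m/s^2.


The Froude number is defined as Fr = V / sqrt(g*y).
g*y = 9.81 * 4.15 = 40.7115.
sqrt(g*y) = sqrt(40.7115) = 6.3806.
Fr = 3.2 / 6.3806 = 0.5015.

0.5015


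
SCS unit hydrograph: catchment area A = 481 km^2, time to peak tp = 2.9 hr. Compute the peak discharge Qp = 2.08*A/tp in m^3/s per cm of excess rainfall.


SCS formula: Qp = 2.08 * A / tp.
Qp = 2.08 * 481 / 2.9
   = 1000.48 / 2.9
   = 344.99 m^3/s per cm.

344.99


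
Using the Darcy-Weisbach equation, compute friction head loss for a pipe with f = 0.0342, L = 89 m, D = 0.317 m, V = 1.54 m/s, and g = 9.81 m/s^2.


Darcy-Weisbach equation: h_f = f * (L/D) * V^2/(2g).
f * L/D = 0.0342 * 89/0.317 = 9.6019.
V^2/(2g) = 1.54^2 / (2*9.81) = 2.3716 / 19.62 = 0.1209 m.
h_f = 9.6019 * 0.1209 = 1.161 m.

1.161


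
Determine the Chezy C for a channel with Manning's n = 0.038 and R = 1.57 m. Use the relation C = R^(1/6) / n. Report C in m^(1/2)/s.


The Chezy coefficient relates to Manning's n through C = R^(1/6) / n.
R^(1/6) = 1.57^(1/6) = 1.078077.
C = 1.078077 / 0.038 = 28.37 m^(1/2)/s.

28.37


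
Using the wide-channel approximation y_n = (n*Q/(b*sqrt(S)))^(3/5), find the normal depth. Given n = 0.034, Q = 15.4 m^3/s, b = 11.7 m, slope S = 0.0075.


We use the wide-channel approximation y_n = (n*Q/(b*sqrt(S)))^(3/5).
sqrt(S) = sqrt(0.0075) = 0.086603.
Numerator: n*Q = 0.034 * 15.4 = 0.5236.
Denominator: b*sqrt(S) = 11.7 * 0.086603 = 1.013255.
arg = 0.5168.
y_n = 0.5168^(3/5) = 0.6729 m.

0.6729


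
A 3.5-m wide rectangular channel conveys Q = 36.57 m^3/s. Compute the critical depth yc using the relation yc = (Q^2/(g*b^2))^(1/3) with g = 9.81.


Using yc = (Q^2 / (g * b^2))^(1/3):
Q^2 = 36.57^2 = 1337.36.
g * b^2 = 9.81 * 3.5^2 = 9.81 * 12.25 = 120.17.
Q^2 / (g*b^2) = 1337.36 / 120.17 = 11.1289.
yc = 11.1289^(1/3) = 2.2326 m.

2.2326


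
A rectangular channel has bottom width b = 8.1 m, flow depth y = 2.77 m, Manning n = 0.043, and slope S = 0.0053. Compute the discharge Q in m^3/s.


For a rectangular channel, the cross-sectional area A = b * y = 8.1 * 2.77 = 22.44 m^2.
The wetted perimeter P = b + 2y = 8.1 + 2*2.77 = 13.64 m.
Hydraulic radius R = A/P = 22.44/13.64 = 1.6449 m.
Velocity V = (1/n)*R^(2/3)*S^(1/2) = (1/0.043)*1.6449^(2/3)*0.0053^(1/2) = 2.3592 m/s.
Discharge Q = A * V = 22.44 * 2.3592 = 52.934 m^3/s.

52.934


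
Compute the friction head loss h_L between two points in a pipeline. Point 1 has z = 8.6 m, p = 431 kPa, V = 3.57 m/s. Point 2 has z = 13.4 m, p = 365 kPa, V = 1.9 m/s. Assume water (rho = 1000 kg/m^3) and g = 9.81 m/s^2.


Total head at each section: H = z + p/(rho*g) + V^2/(2g).
H1 = 8.6 + 431*1000/(1000*9.81) + 3.57^2/(2*9.81)
   = 8.6 + 43.935 + 0.6496
   = 53.184 m.
H2 = 13.4 + 365*1000/(1000*9.81) + 1.9^2/(2*9.81)
   = 13.4 + 37.207 + 0.184
   = 50.791 m.
h_L = H1 - H2 = 53.184 - 50.791 = 2.393 m.

2.393


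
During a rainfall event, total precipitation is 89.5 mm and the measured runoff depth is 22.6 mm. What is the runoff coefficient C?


The runoff coefficient C = runoff depth / rainfall depth.
C = 22.6 / 89.5
  = 0.2525.

0.2525


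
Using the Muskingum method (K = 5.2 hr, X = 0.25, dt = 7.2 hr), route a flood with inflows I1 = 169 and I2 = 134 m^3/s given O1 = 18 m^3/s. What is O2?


Muskingum coefficients:
denom = 2*K*(1-X) + dt = 2*5.2*(1-0.25) + 7.2 = 15.0.
C0 = (dt - 2*K*X)/denom = (7.2 - 2*5.2*0.25)/15.0 = 0.3067.
C1 = (dt + 2*K*X)/denom = (7.2 + 2*5.2*0.25)/15.0 = 0.6533.
C2 = (2*K*(1-X) - dt)/denom = 0.04.
O2 = C0*I2 + C1*I1 + C2*O1
   = 0.3067*134 + 0.6533*169 + 0.04*18
   = 152.23 m^3/s.

152.23


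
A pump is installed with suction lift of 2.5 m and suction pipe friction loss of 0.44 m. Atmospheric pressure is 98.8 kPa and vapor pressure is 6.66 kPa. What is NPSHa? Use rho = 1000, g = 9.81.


NPSHa = p_atm/(rho*g) - z_s - hf_s - p_vap/(rho*g).
p_atm/(rho*g) = 98.8*1000 / (1000*9.81) = 10.071 m.
p_vap/(rho*g) = 6.66*1000 / (1000*9.81) = 0.679 m.
NPSHa = 10.071 - 2.5 - 0.44 - 0.679
      = 6.45 m.

6.45


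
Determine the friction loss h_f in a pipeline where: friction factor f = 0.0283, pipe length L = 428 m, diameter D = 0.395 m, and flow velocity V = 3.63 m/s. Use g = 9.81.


Darcy-Weisbach equation: h_f = f * (L/D) * V^2/(2g).
f * L/D = 0.0283 * 428/0.395 = 30.6643.
V^2/(2g) = 3.63^2 / (2*9.81) = 13.1769 / 19.62 = 0.6716 m.
h_f = 30.6643 * 0.6716 = 20.594 m.

20.594


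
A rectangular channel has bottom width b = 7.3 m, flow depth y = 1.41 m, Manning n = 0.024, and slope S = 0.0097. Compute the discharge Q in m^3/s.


For a rectangular channel, the cross-sectional area A = b * y = 7.3 * 1.41 = 10.29 m^2.
The wetted perimeter P = b + 2y = 7.3 + 2*1.41 = 10.12 m.
Hydraulic radius R = A/P = 10.29/10.12 = 1.0171 m.
Velocity V = (1/n)*R^(2/3)*S^(1/2) = (1/0.024)*1.0171^(2/3)*0.0097^(1/2) = 4.1503 m/s.
Discharge Q = A * V = 10.29 * 4.1503 = 42.719 m^3/s.

42.719


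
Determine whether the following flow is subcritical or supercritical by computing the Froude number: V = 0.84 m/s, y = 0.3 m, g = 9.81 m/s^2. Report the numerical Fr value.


The Froude number is defined as Fr = V / sqrt(g*y).
g*y = 9.81 * 0.3 = 2.943.
sqrt(g*y) = sqrt(2.943) = 1.7155.
Fr = 0.84 / 1.7155 = 0.4896.
Since Fr < 1, the flow is subcritical.

0.4896


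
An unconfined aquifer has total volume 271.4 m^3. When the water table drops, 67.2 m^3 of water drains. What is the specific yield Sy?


Specific yield Sy = Volume drained / Total volume.
Sy = 67.2 / 271.4
   = 0.2476.

0.2476


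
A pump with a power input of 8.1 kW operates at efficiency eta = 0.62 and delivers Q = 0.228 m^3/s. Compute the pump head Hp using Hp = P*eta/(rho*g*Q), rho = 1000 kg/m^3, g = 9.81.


Pump head formula: Hp = P * eta / (rho * g * Q).
Numerator: P * eta = 8.1 * 1000 * 0.62 = 5022.0 W.
Denominator: rho * g * Q = 1000 * 9.81 * 0.228 = 2236.68.
Hp = 5022.0 / 2236.68 = 2.25 m.

2.25


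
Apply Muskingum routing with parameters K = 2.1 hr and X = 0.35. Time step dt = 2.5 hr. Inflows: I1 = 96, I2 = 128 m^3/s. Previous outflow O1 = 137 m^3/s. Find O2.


Muskingum coefficients:
denom = 2*K*(1-X) + dt = 2*2.1*(1-0.35) + 2.5 = 5.23.
C0 = (dt - 2*K*X)/denom = (2.5 - 2*2.1*0.35)/5.23 = 0.1969.
C1 = (dt + 2*K*X)/denom = (2.5 + 2*2.1*0.35)/5.23 = 0.7591.
C2 = (2*K*(1-X) - dt)/denom = 0.044.
O2 = C0*I2 + C1*I1 + C2*O1
   = 0.1969*128 + 0.7591*96 + 0.044*137
   = 104.11 m^3/s.

104.11


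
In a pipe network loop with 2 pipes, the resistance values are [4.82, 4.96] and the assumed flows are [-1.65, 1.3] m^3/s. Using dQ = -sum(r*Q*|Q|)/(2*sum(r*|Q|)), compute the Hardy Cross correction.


Numerator terms (r*Q*|Q|): 4.82*-1.65*|-1.65| = -13.1225; 4.96*1.3*|1.3| = 8.3824.
Sum of numerator = -4.7401.
Denominator terms (r*|Q|): 4.82*|-1.65| = 7.953; 4.96*|1.3| = 6.448.
2 * sum of denominator = 2 * 14.401 = 28.802.
dQ = --4.7401 / 28.802 = 0.1646 m^3/s.

0.1646


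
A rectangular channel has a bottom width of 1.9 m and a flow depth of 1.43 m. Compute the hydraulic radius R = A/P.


For a rectangular section:
Flow area A = b * y = 1.9 * 1.43 = 2.72 m^2.
Wetted perimeter P = b + 2y = 1.9 + 2*1.43 = 4.76 m.
Hydraulic radius R = A/P = 2.72 / 4.76 = 0.5708 m.

0.5708


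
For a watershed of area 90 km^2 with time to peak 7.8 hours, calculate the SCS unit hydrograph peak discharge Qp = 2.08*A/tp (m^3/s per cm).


SCS formula: Qp = 2.08 * A / tp.
Qp = 2.08 * 90 / 7.8
   = 187.2 / 7.8
   = 24.0 m^3/s per cm.

24.0


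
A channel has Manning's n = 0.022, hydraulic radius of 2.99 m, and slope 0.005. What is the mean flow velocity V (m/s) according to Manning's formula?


Manning's equation gives V = (1/n) * R^(2/3) * S^(1/2).
First, compute R^(2/3) = 2.99^(2/3) = 2.0755.
Next, S^(1/2) = 0.005^(1/2) = 0.070711.
Then 1/n = 1/0.022 = 45.45.
V = 45.45 * 2.0755 * 0.070711 = 6.6708 m/s.

6.6708


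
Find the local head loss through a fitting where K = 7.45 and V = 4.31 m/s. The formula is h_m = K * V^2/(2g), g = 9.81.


Minor loss formula: h_m = K * V^2/(2g).
V^2 = 4.31^2 = 18.5761.
V^2/(2g) = 18.5761 / 19.62 = 0.9468 m.
h_m = 7.45 * 0.9468 = 7.0536 m.

7.0536


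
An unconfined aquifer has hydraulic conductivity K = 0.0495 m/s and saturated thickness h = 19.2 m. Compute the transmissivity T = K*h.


Transmissivity is defined as T = K * h.
T = 0.0495 * 19.2
  = 0.9504 m^2/s.

0.9504


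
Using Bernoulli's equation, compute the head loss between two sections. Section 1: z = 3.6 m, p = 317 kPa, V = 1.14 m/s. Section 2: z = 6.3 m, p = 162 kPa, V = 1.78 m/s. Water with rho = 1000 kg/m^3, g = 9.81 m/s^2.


Total head at each section: H = z + p/(rho*g) + V^2/(2g).
H1 = 3.6 + 317*1000/(1000*9.81) + 1.14^2/(2*9.81)
   = 3.6 + 32.314 + 0.0662
   = 35.98 m.
H2 = 6.3 + 162*1000/(1000*9.81) + 1.78^2/(2*9.81)
   = 6.3 + 16.514 + 0.1615
   = 22.975 m.
h_L = H1 - H2 = 35.98 - 22.975 = 13.005 m.

13.005


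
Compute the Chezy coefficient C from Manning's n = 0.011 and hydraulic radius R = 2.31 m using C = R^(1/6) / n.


The Chezy coefficient relates to Manning's n through C = R^(1/6) / n.
R^(1/6) = 2.31^(1/6) = 1.149746.
C = 1.149746 / 0.011 = 104.52 m^(1/2)/s.

104.52


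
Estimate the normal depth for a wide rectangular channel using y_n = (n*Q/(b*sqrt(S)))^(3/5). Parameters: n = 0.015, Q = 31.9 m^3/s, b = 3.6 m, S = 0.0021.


We use the wide-channel approximation y_n = (n*Q/(b*sqrt(S)))^(3/5).
sqrt(S) = sqrt(0.0021) = 0.045826.
Numerator: n*Q = 0.015 * 31.9 = 0.4785.
Denominator: b*sqrt(S) = 3.6 * 0.045826 = 0.164974.
arg = 2.9005.
y_n = 2.9005^(3/5) = 1.8944 m.

1.8944


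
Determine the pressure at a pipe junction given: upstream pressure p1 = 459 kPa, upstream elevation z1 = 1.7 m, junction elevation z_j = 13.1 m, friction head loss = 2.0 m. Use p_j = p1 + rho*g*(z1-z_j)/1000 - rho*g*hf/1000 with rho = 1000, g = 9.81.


Junction pressure: p_j = p1 + rho*g*(z1 - z_j)/1000 - rho*g*hf/1000.
Elevation term = 1000*9.81*(1.7 - 13.1)/1000 = -111.834 kPa.
Friction term = 1000*9.81*2.0/1000 = 19.62 kPa.
p_j = 459 + -111.834 - 19.62 = 327.55 kPa.

327.55


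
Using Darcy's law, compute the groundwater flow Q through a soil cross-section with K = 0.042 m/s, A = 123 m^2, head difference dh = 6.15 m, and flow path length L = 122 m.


Darcy's law: Q = K * A * i, where i = dh/L.
Hydraulic gradient i = 6.15 / 122 = 0.05041.
Q = 0.042 * 123 * 0.05041
  = 0.2604 m^3/s.

0.2604


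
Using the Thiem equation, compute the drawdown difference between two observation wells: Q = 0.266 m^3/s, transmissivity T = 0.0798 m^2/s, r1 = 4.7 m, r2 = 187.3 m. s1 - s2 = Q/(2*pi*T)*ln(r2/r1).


Thiem equation: s1 - s2 = Q/(2*pi*T) * ln(r2/r1).
ln(r2/r1) = ln(187.3/4.7) = 3.6851.
Q/(2*pi*T) = 0.266 / (2*pi*0.0798) = 0.266 / 0.5014 = 0.5305.
s1 - s2 = 0.5305 * 3.6851 = 1.955 m.

1.955


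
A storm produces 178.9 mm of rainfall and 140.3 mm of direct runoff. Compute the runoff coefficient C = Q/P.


The runoff coefficient C = runoff depth / rainfall depth.
C = 140.3 / 178.9
  = 0.7842.

0.7842


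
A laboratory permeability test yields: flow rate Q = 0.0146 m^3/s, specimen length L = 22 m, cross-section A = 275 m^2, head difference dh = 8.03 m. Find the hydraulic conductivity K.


From K = Q*L / (A*dh):
Numerator: Q*L = 0.0146 * 22 = 0.3212.
Denominator: A*dh = 275 * 8.03 = 2208.25.
K = 0.3212 / 2208.25 = 0.000145 m/s.

0.000145


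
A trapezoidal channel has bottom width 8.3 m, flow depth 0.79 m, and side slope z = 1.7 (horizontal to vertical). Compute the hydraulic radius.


For a trapezoidal section with side slope z:
A = (b + z*y)*y = (8.3 + 1.7*0.79)*0.79 = 7.618 m^2.
P = b + 2*y*sqrt(1 + z^2) = 8.3 + 2*0.79*sqrt(1 + 1.7^2) = 11.416 m.
R = A/P = 7.618 / 11.416 = 0.6673 m.

0.6673


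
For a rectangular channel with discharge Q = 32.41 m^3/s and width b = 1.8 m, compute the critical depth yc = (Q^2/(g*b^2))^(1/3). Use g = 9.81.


Using yc = (Q^2 / (g * b^2))^(1/3):
Q^2 = 32.41^2 = 1050.41.
g * b^2 = 9.81 * 1.8^2 = 9.81 * 3.24 = 31.78.
Q^2 / (g*b^2) = 1050.41 / 31.78 = 33.0525.
yc = 33.0525^(1/3) = 3.2091 m.

3.2091


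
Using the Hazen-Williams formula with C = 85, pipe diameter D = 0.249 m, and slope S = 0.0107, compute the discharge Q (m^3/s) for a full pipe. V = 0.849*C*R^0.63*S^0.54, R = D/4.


For a full circular pipe, R = D/4 = 0.249/4 = 0.0622 m.
V = 0.849 * 85 * 0.0622^0.63 * 0.0107^0.54
  = 0.849 * 85 * 0.173903 * 0.086271
  = 1.0827 m/s.
Pipe area A = pi*D^2/4 = pi*0.249^2/4 = 0.0487 m^2.
Q = A * V = 0.0487 * 1.0827 = 0.0527 m^3/s.

0.0527


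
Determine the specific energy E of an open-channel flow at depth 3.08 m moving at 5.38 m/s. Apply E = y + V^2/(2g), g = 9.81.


Specific energy E = y + V^2/(2g).
Velocity head = V^2/(2g) = 5.38^2 / (2*9.81) = 28.9444 / 19.62 = 1.4752 m.
E = 3.08 + 1.4752 = 4.5552 m.

4.5552


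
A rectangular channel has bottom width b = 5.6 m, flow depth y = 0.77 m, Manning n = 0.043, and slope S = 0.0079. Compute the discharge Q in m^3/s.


For a rectangular channel, the cross-sectional area A = b * y = 5.6 * 0.77 = 4.31 m^2.
The wetted perimeter P = b + 2y = 5.6 + 2*0.77 = 7.14 m.
Hydraulic radius R = A/P = 4.31/7.14 = 0.6039 m.
Velocity V = (1/n)*R^(2/3)*S^(1/2) = (1/0.043)*0.6039^(2/3)*0.0079^(1/2) = 1.4768 m/s.
Discharge Q = A * V = 4.31 * 1.4768 = 6.368 m^3/s.

6.368


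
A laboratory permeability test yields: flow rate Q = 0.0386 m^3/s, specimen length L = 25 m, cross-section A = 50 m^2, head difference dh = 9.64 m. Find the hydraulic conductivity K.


From K = Q*L / (A*dh):
Numerator: Q*L = 0.0386 * 25 = 0.965.
Denominator: A*dh = 50 * 9.64 = 482.0.
K = 0.965 / 482.0 = 0.002002 m/s.

0.002002


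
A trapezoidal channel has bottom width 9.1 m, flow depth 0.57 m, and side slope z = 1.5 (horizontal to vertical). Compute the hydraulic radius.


For a trapezoidal section with side slope z:
A = (b + z*y)*y = (9.1 + 1.5*0.57)*0.57 = 5.674 m^2.
P = b + 2*y*sqrt(1 + z^2) = 9.1 + 2*0.57*sqrt(1 + 1.5^2) = 11.155 m.
R = A/P = 5.674 / 11.155 = 0.5087 m.

0.5087


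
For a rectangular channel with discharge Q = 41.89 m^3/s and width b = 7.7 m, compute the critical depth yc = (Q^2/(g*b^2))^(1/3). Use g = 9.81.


Using yc = (Q^2 / (g * b^2))^(1/3):
Q^2 = 41.89^2 = 1754.77.
g * b^2 = 9.81 * 7.7^2 = 9.81 * 59.29 = 581.63.
Q^2 / (g*b^2) = 1754.77 / 581.63 = 3.017.
yc = 3.017^(1/3) = 1.445 m.

1.445


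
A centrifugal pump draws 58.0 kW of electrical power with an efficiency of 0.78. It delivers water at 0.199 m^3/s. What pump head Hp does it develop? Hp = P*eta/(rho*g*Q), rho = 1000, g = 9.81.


Pump head formula: Hp = P * eta / (rho * g * Q).
Numerator: P * eta = 58.0 * 1000 * 0.78 = 45240.0 W.
Denominator: rho * g * Q = 1000 * 9.81 * 0.199 = 1952.19.
Hp = 45240.0 / 1952.19 = 23.17 m.

23.17


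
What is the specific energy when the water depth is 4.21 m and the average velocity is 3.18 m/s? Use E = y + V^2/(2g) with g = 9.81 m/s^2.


Specific energy E = y + V^2/(2g).
Velocity head = V^2/(2g) = 3.18^2 / (2*9.81) = 10.1124 / 19.62 = 0.5154 m.
E = 4.21 + 0.5154 = 4.7254 m.

4.7254


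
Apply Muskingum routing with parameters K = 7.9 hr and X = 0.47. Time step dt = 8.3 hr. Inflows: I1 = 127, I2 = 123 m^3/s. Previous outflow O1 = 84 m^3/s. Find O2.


Muskingum coefficients:
denom = 2*K*(1-X) + dt = 2*7.9*(1-0.47) + 8.3 = 16.674.
C0 = (dt - 2*K*X)/denom = (8.3 - 2*7.9*0.47)/16.674 = 0.0524.
C1 = (dt + 2*K*X)/denom = (8.3 + 2*7.9*0.47)/16.674 = 0.9431.
C2 = (2*K*(1-X) - dt)/denom = 0.0044.
O2 = C0*I2 + C1*I1 + C2*O1
   = 0.0524*123 + 0.9431*127 + 0.0044*84
   = 126.6 m^3/s.

126.6


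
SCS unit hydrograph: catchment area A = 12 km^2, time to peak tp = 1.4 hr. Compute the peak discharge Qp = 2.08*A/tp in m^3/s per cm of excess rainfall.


SCS formula: Qp = 2.08 * A / tp.
Qp = 2.08 * 12 / 1.4
   = 24.96 / 1.4
   = 17.83 m^3/s per cm.

17.83


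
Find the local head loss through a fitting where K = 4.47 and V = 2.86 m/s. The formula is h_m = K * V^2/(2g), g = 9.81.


Minor loss formula: h_m = K * V^2/(2g).
V^2 = 2.86^2 = 8.1796.
V^2/(2g) = 8.1796 / 19.62 = 0.4169 m.
h_m = 4.47 * 0.4169 = 1.8635 m.

1.8635


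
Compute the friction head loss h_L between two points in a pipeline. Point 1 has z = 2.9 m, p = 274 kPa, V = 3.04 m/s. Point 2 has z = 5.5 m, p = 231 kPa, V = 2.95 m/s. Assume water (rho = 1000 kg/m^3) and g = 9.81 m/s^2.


Total head at each section: H = z + p/(rho*g) + V^2/(2g).
H1 = 2.9 + 274*1000/(1000*9.81) + 3.04^2/(2*9.81)
   = 2.9 + 27.931 + 0.471
   = 31.302 m.
H2 = 5.5 + 231*1000/(1000*9.81) + 2.95^2/(2*9.81)
   = 5.5 + 23.547 + 0.4436
   = 29.491 m.
h_L = H1 - H2 = 31.302 - 29.491 = 1.811 m.

1.811


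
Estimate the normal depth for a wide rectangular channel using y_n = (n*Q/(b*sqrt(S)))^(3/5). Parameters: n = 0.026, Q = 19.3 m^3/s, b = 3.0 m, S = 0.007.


We use the wide-channel approximation y_n = (n*Q/(b*sqrt(S)))^(3/5).
sqrt(S) = sqrt(0.007) = 0.083666.
Numerator: n*Q = 0.026 * 19.3 = 0.5018.
Denominator: b*sqrt(S) = 3.0 * 0.083666 = 0.250998.
arg = 1.9992.
y_n = 1.9992^(3/5) = 1.5154 m.

1.5154


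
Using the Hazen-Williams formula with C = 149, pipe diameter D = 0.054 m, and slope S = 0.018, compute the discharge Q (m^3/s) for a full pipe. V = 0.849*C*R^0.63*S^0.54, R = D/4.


For a full circular pipe, R = D/4 = 0.054/4 = 0.0135 m.
V = 0.849 * 149 * 0.0135^0.63 * 0.018^0.54
  = 0.849 * 149 * 0.066391 * 0.114248
  = 0.9595 m/s.
Pipe area A = pi*D^2/4 = pi*0.054^2/4 = 0.0023 m^2.
Q = A * V = 0.0023 * 0.9595 = 0.0022 m^3/s.

0.0022
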